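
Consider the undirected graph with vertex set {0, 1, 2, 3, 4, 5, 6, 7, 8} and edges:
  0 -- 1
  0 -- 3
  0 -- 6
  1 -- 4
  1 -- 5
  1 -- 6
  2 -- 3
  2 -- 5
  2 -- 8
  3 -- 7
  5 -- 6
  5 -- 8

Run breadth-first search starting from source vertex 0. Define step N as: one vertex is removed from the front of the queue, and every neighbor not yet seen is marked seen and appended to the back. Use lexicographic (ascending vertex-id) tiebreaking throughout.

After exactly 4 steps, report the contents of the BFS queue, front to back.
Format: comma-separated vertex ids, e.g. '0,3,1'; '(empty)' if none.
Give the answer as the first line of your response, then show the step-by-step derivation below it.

4,5,2,7

step 1: dequeue 0; queue=[1,3,6]; order=0
step 2: dequeue 1; queue=[3,6,4,5]; order=0,1
step 3: dequeue 3; queue=[6,4,5,2,7]; order=0,1,3
step 4: dequeue 6; queue=[4,5,2,7]; order=0,1,3,6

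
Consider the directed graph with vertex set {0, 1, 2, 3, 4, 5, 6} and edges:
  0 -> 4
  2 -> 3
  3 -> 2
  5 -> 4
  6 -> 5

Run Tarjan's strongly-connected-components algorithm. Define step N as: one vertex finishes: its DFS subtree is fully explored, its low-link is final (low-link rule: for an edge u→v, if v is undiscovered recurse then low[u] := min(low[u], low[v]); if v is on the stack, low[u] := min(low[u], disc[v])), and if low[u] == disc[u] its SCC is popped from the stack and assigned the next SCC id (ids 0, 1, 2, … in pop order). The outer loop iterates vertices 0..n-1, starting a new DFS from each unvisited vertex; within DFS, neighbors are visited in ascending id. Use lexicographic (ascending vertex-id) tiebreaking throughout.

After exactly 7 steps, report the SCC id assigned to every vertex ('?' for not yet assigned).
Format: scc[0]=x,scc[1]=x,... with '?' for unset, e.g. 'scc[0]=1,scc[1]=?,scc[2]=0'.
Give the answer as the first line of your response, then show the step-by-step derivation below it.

scc[0]=1,scc[1]=2,scc[2]=3,scc[3]=3,scc[4]=0,scc[5]=4,scc[6]=5

step 1: low=(low[0]=0,low[1]=?,low[2]=?,low[3]=?,low[4]=1,low[5]=?,low[6]=?); scc=(scc[0]=?,scc[1]=?,scc[2]=?,scc[3]=?,scc[4]=0,scc[5]=?,scc[6]=?)
step 2: low=(low[0]=0,low[1]=?,low[2]=?,low[3]=?,low[4]=1,low[5]=?,low[6]=?); scc=(scc[0]=1,scc[1]=?,scc[2]=?,scc[3]=?,scc[4]=0,scc[5]=?,scc[6]=?)
step 3: low=(low[0]=0,low[1]=2,low[2]=?,low[3]=?,low[4]=1,low[5]=?,low[6]=?); scc=(scc[0]=1,scc[1]=2,scc[2]=?,scc[3]=?,scc[4]=0,scc[5]=?,scc[6]=?)
step 4: low=(low[0]=0,low[1]=2,low[2]=3,low[3]=3,low[4]=1,low[5]=?,low[6]=?); scc=(scc[0]=1,scc[1]=2,scc[2]=?,scc[3]=?,scc[4]=0,scc[5]=?,scc[6]=?)
step 5: low=(low[0]=0,low[1]=2,low[2]=3,low[3]=3,low[4]=1,low[5]=?,low[6]=?); scc=(scc[0]=1,scc[1]=2,scc[2]=3,scc[3]=3,scc[4]=0,scc[5]=?,scc[6]=?)
step 6: low=(low[0]=0,low[1]=2,low[2]=3,low[3]=3,low[4]=1,low[5]=5,low[6]=?); scc=(scc[0]=1,scc[1]=2,scc[2]=3,scc[3]=3,scc[4]=0,scc[5]=4,scc[6]=?)
step 7: low=(low[0]=0,low[1]=2,low[2]=3,low[3]=3,low[4]=1,low[5]=5,low[6]=6); scc=(scc[0]=1,scc[1]=2,scc[2]=3,scc[3]=3,scc[4]=0,scc[5]=4,scc[6]=5)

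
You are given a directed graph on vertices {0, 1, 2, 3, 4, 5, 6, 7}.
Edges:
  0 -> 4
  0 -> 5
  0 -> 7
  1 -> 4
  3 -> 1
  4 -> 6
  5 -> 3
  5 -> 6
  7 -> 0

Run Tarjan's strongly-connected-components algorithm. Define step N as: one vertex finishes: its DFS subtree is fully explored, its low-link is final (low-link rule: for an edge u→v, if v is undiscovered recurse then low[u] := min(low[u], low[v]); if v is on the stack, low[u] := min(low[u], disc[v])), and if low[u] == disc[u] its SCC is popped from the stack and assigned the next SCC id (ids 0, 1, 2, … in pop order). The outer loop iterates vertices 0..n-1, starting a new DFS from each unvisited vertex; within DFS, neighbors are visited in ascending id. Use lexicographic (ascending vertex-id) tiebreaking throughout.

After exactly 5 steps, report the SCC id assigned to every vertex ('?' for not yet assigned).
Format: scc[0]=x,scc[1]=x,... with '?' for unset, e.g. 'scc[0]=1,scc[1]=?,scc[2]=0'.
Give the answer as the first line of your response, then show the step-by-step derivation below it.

scc[0]=?,scc[1]=2,scc[2]=?,scc[3]=3,scc[4]=1,scc[5]=4,scc[6]=0,scc[7]=?

step 1: low=(low[0]=0,low[1]=?,low[2]=?,low[3]=?,low[4]=1,low[5]=?,low[6]=2,low[7]=?); scc=(scc[0]=?,scc[1]=?,scc[2]=?,scc[3]=?,scc[4]=?,scc[5]=?,scc[6]=0,scc[7]=?)
step 2: low=(low[0]=0,low[1]=?,low[2]=?,low[3]=?,low[4]=1,low[5]=?,low[6]=2,low[7]=?); scc=(scc[0]=?,scc[1]=?,scc[2]=?,scc[3]=?,scc[4]=1,scc[5]=?,scc[6]=0,scc[7]=?)
step 3: low=(low[0]=0,low[1]=5,low[2]=?,low[3]=4,low[4]=1,low[5]=3,low[6]=2,low[7]=?); scc=(scc[0]=?,scc[1]=2,scc[2]=?,scc[3]=?,scc[4]=1,scc[5]=?,scc[6]=0,scc[7]=?)
step 4: low=(low[0]=0,low[1]=5,low[2]=?,low[3]=4,low[4]=1,low[5]=3,low[6]=2,low[7]=?); scc=(scc[0]=?,scc[1]=2,scc[2]=?,scc[3]=3,scc[4]=1,scc[5]=?,scc[6]=0,scc[7]=?)
step 5: low=(low[0]=0,low[1]=5,low[2]=?,low[3]=4,low[4]=1,low[5]=3,low[6]=2,low[7]=?); scc=(scc[0]=?,scc[1]=2,scc[2]=?,scc[3]=3,scc[4]=1,scc[5]=4,scc[6]=0,scc[7]=?)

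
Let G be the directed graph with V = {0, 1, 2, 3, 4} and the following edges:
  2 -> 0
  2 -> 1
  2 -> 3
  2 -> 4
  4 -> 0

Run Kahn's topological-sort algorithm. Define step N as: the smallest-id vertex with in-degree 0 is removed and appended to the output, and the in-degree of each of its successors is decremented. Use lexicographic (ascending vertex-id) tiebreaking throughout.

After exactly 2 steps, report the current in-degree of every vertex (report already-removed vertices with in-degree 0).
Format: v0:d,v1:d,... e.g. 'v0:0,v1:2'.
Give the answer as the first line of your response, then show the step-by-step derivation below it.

v0:1,v1:0,v2:0,v3:0,v4:0

step 1: output 2; order=[2]; indeg=(1,0,0,0,0)
step 2: output 1; order=[2,1]; indeg=(1,0,0,0,0)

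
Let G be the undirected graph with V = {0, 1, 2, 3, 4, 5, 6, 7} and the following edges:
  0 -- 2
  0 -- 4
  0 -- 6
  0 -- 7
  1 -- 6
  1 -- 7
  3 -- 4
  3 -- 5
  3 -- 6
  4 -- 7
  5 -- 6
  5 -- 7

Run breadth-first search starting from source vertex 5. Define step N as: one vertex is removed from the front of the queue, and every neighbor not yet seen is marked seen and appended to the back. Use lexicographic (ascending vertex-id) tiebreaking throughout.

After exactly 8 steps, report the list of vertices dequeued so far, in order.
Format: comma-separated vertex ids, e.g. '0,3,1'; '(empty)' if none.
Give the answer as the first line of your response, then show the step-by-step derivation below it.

5,3,6,7,4,0,1,2

step 1: dequeue 5; queue=[3,6,7]; order=5
step 2: dequeue 3; queue=[6,7,4]; order=5,3
step 3: dequeue 6; queue=[7,4,0,1]; order=5,3,6
step 4: dequeue 7; queue=[4,0,1]; order=5,3,6,7
step 5: dequeue 4; queue=[0,1]; order=5,3,6,7,4
step 6: dequeue 0; queue=[1,2]; order=5,3,6,7,4,0
step 7: dequeue 1; queue=[2]; order=5,3,6,7,4,0,1
step 8: dequeue 2; queue=[(empty)]; order=5,3,6,7,4,0,1,2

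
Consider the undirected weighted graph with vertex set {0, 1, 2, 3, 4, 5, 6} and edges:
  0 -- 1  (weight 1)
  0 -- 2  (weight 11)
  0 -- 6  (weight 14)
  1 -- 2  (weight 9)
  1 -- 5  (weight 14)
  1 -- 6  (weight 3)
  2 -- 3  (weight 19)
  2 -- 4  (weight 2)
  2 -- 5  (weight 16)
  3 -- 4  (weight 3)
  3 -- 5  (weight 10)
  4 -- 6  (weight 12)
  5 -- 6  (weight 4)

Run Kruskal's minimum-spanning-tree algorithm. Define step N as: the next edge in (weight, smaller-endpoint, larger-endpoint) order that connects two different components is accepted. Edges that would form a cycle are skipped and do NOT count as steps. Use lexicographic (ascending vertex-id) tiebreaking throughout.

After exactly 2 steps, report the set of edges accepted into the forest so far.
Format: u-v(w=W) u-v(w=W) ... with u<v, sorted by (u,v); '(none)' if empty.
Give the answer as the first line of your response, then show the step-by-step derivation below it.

0-1(w=1) 2-4(w=2)

step 1: add edge 0-1 (w=1); MST = {0-1(w=1)}
step 2: add edge 2-4 (w=2); MST = {0-1(w=1) 2-4(w=2)}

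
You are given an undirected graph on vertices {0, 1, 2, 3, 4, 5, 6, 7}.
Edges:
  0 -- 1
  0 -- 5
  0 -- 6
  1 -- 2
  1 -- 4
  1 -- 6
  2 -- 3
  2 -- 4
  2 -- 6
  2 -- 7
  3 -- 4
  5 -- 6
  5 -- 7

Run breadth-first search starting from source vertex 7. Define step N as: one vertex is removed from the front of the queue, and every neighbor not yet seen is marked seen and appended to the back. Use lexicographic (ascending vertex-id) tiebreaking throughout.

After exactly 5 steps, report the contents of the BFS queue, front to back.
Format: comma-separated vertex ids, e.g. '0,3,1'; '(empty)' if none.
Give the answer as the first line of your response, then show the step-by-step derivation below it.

4,6,0

step 1: dequeue 7; queue=[2,5]; order=7
step 2: dequeue 2; queue=[5,1,3,4,6]; order=7,2
step 3: dequeue 5; queue=[1,3,4,6,0]; order=7,2,5
step 4: dequeue 1; queue=[3,4,6,0]; order=7,2,5,1
step 5: dequeue 3; queue=[4,6,0]; order=7,2,5,1,3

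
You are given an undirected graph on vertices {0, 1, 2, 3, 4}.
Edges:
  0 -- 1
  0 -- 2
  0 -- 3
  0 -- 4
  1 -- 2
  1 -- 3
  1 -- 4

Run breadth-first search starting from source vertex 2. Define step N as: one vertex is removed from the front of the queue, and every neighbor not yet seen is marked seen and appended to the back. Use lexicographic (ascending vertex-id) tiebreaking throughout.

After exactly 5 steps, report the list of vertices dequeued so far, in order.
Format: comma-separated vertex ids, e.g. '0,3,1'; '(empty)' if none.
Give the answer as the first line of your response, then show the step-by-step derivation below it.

2,0,1,3,4

step 1: dequeue 2; queue=[0,1]; order=2
step 2: dequeue 0; queue=[1,3,4]; order=2,0
step 3: dequeue 1; queue=[3,4]; order=2,0,1
step 4: dequeue 3; queue=[4]; order=2,0,1,3
step 5: dequeue 4; queue=[(empty)]; order=2,0,1,3,4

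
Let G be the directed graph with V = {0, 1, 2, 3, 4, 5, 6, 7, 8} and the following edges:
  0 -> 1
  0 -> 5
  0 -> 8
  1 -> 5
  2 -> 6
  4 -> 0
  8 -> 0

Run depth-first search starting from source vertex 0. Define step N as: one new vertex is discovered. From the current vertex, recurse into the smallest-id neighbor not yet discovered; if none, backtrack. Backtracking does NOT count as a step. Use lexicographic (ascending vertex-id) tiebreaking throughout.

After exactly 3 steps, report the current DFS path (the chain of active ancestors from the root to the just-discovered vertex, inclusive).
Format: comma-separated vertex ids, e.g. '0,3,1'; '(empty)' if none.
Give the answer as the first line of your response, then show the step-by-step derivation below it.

0,1,5

step 1: discover 0; path=0; order=0
step 2: discover 1; path=0>1; order=0,1
step 3: discover 5; path=0>1>5; order=0,1,5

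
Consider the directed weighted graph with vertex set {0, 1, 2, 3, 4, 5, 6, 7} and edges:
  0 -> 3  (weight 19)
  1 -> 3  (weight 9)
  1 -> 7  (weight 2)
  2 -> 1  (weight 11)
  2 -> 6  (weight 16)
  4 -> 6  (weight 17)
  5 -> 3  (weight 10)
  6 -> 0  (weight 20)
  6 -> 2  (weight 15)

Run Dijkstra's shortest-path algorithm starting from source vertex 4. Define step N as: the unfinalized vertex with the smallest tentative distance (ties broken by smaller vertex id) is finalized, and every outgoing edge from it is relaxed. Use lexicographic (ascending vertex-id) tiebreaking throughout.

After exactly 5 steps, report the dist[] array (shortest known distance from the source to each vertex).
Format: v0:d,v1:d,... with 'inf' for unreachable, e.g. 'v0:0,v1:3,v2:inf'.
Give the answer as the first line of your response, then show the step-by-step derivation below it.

v0:37,v1:43,v2:32,v3:52,v4:0,v5:inf,v6:17,v7:45

step 1: dist = v0:inf,v1:inf,v2:inf,v3:inf,v4:0,v5:inf,v6:17,v7:inf
step 2: dist = v0:37,v1:inf,v2:32,v3:inf,v4:0,v5:inf,v6:17,v7:inf
step 3: dist = v0:37,v1:43,v2:32,v3:inf,v4:0,v5:inf,v6:17,v7:inf
step 4: dist = v0:37,v1:43,v2:32,v3:56,v4:0,v5:inf,v6:17,v7:inf
step 5: dist = v0:37,v1:43,v2:32,v3:52,v4:0,v5:inf,v6:17,v7:45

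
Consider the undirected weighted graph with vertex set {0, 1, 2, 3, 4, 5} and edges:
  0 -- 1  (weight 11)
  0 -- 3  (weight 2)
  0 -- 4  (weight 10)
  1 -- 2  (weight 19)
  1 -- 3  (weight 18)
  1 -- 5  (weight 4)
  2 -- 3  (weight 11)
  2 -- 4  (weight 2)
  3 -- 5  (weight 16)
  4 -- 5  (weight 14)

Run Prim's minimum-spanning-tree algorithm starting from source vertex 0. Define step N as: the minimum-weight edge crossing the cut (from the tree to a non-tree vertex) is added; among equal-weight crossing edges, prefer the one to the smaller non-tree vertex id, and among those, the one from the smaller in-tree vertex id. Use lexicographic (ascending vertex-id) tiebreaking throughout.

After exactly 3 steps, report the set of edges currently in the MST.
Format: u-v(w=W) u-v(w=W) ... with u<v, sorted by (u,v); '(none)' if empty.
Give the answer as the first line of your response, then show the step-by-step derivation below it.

0-3(w=2) 0-4(w=10) 2-4(w=2)

step 1: add edge 0-3 (w=2); MST = {0-3(w=2)}
step 2: add edge 0-4 (w=10); MST = {0-3(w=2) 0-4(w=10)}
step 3: add edge 2-4 (w=2); MST = {0-3(w=2) 0-4(w=10) 2-4(w=2)}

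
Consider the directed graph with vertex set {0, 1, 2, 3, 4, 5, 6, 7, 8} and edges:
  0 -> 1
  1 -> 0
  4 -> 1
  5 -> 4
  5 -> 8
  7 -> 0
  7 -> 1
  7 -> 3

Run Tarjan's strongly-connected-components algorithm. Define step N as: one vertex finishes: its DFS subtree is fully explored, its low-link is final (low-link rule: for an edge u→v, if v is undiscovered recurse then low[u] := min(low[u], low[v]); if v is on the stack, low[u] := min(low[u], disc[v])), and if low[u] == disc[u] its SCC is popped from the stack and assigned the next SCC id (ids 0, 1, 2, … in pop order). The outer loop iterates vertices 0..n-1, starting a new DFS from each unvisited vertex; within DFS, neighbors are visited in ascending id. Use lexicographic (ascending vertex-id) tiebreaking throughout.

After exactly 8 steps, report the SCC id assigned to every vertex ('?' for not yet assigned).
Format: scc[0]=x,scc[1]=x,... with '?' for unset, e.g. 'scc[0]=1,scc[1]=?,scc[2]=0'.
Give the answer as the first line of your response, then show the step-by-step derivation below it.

scc[0]=0,scc[1]=0,scc[2]=1,scc[3]=2,scc[4]=3,scc[5]=5,scc[6]=6,scc[7]=?,scc[8]=4

step 1: low=(low[0]=0,low[1]=0,low[2]=?,low[3]=?,low[4]=?,low[5]=?,low[6]=?,low[7]=?,low[8]=?); scc=(scc[0]=?,scc[1]=?,scc[2]=?,scc[3]=?,scc[4]=?,scc[5]=?,scc[6]=?,scc[7]=?,scc[8]=?)
step 2: low=(low[0]=0,low[1]=0,low[2]=?,low[3]=?,low[4]=?,low[5]=?,low[6]=?,low[7]=?,low[8]=?); scc=(scc[0]=0,scc[1]=0,scc[2]=?,scc[3]=?,scc[4]=?,scc[5]=?,scc[6]=?,scc[7]=?,scc[8]=?)
step 3: low=(low[0]=0,low[1]=0,low[2]=2,low[3]=?,low[4]=?,low[5]=?,low[6]=?,low[7]=?,low[8]=?); scc=(scc[0]=0,scc[1]=0,scc[2]=1,scc[3]=?,scc[4]=?,scc[5]=?,scc[6]=?,scc[7]=?,scc[8]=?)
step 4: low=(low[0]=0,low[1]=0,low[2]=2,low[3]=3,low[4]=?,low[5]=?,low[6]=?,low[7]=?,low[8]=?); scc=(scc[0]=0,scc[1]=0,scc[2]=1,scc[3]=2,scc[4]=?,scc[5]=?,scc[6]=?,scc[7]=?,scc[8]=?)
step 5: low=(low[0]=0,low[1]=0,low[2]=2,low[3]=3,low[4]=4,low[5]=?,low[6]=?,low[7]=?,low[8]=?); scc=(scc[0]=0,scc[1]=0,scc[2]=1,scc[3]=2,scc[4]=3,scc[5]=?,scc[6]=?,scc[7]=?,scc[8]=?)
step 6: low=(low[0]=0,low[1]=0,low[2]=2,low[3]=3,low[4]=4,low[5]=5,low[6]=?,low[7]=?,low[8]=6); scc=(scc[0]=0,scc[1]=0,scc[2]=1,scc[3]=2,scc[4]=3,scc[5]=?,scc[6]=?,scc[7]=?,scc[8]=4)
step 7: low=(low[0]=0,low[1]=0,low[2]=2,low[3]=3,low[4]=4,low[5]=5,low[6]=?,low[7]=?,low[8]=6); scc=(scc[0]=0,scc[1]=0,scc[2]=1,scc[3]=2,scc[4]=3,scc[5]=5,scc[6]=?,scc[7]=?,scc[8]=4)
step 8: low=(low[0]=0,low[1]=0,low[2]=2,low[3]=3,low[4]=4,low[5]=5,low[6]=7,low[7]=?,low[8]=6); scc=(scc[0]=0,scc[1]=0,scc[2]=1,scc[3]=2,scc[4]=3,scc[5]=5,scc[6]=6,scc[7]=?,scc[8]=4)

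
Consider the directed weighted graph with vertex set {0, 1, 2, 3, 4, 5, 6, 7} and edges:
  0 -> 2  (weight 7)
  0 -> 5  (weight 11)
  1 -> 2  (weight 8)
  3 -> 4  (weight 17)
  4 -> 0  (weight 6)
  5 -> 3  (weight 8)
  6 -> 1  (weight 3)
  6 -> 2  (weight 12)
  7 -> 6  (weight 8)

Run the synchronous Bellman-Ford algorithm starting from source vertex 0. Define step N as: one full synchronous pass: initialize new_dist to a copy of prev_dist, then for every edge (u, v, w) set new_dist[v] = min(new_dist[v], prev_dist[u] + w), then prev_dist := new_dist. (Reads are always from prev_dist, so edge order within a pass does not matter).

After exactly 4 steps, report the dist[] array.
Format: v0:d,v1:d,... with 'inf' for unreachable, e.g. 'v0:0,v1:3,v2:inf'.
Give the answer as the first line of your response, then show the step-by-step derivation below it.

v0:0,v1:inf,v2:7,v3:19,v4:36,v5:11,v6:inf,v7:inf

step 1: dist = v0:0,v1:inf,v2:7,v3:inf,v4:inf,v5:11,v6:inf,v7:inf
step 2: dist = v0:0,v1:inf,v2:7,v3:19,v4:inf,v5:11,v6:inf,v7:inf
step 3: dist = v0:0,v1:inf,v2:7,v3:19,v4:36,v5:11,v6:inf,v7:inf
step 4: dist = v0:0,v1:inf,v2:7,v3:19,v4:36,v5:11,v6:inf,v7:inf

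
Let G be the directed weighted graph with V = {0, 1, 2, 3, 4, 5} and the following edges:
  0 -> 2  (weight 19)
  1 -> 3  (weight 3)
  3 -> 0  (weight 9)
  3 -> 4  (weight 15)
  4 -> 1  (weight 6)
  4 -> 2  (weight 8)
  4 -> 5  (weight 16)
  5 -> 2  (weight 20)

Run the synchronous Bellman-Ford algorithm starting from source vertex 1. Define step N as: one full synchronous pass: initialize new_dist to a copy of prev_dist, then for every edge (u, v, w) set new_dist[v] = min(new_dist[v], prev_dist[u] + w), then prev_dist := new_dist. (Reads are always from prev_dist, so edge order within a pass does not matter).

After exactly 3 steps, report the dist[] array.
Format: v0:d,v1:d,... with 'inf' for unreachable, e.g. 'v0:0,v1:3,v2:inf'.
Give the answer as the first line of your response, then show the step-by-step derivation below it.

v0:12,v1:0,v2:26,v3:3,v4:18,v5:34

step 1: dist = v0:inf,v1:0,v2:inf,v3:3,v4:inf,v5:inf
step 2: dist = v0:12,v1:0,v2:inf,v3:3,v4:18,v5:inf
step 3: dist = v0:12,v1:0,v2:26,v3:3,v4:18,v5:34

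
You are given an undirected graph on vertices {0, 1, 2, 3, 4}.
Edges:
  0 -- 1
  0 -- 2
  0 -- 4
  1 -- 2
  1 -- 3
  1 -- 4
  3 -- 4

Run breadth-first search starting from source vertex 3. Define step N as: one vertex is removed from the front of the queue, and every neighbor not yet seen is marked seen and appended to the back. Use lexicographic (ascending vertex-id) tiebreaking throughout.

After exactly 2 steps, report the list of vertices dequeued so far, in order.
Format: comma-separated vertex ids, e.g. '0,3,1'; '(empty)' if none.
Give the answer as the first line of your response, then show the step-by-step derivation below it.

3,1

step 1: dequeue 3; queue=[1,4]; order=3
step 2: dequeue 1; queue=[4,0,2]; order=3,1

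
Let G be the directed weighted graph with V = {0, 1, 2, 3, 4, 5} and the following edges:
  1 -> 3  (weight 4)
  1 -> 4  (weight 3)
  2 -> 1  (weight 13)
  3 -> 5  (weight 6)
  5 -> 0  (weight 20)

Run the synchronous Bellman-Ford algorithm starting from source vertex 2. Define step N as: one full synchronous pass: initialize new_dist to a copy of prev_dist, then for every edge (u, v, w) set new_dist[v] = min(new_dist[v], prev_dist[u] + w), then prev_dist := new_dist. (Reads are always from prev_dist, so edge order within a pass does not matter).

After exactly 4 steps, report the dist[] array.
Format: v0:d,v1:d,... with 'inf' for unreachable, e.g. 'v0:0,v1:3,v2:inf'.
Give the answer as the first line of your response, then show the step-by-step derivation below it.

v0:43,v1:13,v2:0,v3:17,v4:16,v5:23

step 1: dist = v0:inf,v1:13,v2:0,v3:inf,v4:inf,v5:inf
step 2: dist = v0:inf,v1:13,v2:0,v3:17,v4:16,v5:inf
step 3: dist = v0:inf,v1:13,v2:0,v3:17,v4:16,v5:23
step 4: dist = v0:43,v1:13,v2:0,v3:17,v4:16,v5:23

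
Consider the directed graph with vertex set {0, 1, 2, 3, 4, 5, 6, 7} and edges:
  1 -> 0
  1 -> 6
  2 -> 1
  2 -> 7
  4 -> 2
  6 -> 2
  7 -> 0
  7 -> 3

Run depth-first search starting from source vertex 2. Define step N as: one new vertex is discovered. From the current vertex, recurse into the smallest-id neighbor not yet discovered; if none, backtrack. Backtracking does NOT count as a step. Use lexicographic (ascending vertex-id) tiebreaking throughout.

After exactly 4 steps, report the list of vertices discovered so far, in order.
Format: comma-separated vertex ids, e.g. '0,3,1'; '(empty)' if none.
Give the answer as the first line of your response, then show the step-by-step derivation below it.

2,1,0,6

step 1: discover 2; path=2; order=2
step 2: discover 1; path=2>1; order=2,1
step 3: discover 0; path=2>1>0; order=2,1,0
step 4: discover 6; path=2>1>6; order=2,1,0,6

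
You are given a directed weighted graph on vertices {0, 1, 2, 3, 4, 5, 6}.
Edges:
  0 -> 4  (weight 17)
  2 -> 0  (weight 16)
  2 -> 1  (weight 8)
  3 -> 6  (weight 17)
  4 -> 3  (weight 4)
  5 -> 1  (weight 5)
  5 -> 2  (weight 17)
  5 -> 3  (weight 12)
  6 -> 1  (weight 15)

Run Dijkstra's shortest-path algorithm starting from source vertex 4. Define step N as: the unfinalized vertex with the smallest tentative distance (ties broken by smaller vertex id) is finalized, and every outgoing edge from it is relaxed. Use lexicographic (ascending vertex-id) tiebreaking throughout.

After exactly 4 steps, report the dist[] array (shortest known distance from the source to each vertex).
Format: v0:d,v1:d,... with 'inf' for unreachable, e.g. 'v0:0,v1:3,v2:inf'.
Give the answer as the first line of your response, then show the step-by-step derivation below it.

v0:inf,v1:36,v2:inf,v3:4,v4:0,v5:inf,v6:21

step 1: dist = v0:inf,v1:inf,v2:inf,v3:4,v4:0,v5:inf,v6:inf
step 2: dist = v0:inf,v1:inf,v2:inf,v3:4,v4:0,v5:inf,v6:21
step 3: dist = v0:inf,v1:36,v2:inf,v3:4,v4:0,v5:inf,v6:21
step 4: dist = v0:inf,v1:36,v2:inf,v3:4,v4:0,v5:inf,v6:21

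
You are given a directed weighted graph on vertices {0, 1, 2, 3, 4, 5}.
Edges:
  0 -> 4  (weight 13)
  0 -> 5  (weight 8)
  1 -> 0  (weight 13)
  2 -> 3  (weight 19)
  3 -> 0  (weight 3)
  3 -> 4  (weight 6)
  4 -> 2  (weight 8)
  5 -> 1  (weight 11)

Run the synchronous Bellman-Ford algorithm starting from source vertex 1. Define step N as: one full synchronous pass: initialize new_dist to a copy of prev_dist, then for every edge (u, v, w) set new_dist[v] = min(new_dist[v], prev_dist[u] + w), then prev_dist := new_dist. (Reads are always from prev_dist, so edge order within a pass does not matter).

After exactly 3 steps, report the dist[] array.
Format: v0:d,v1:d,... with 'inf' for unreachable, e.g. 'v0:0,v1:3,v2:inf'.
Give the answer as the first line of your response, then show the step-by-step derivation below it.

v0:13,v1:0,v2:34,v3:inf,v4:26,v5:21

step 1: dist = v0:13,v1:0,v2:inf,v3:inf,v4:inf,v5:inf
step 2: dist = v0:13,v1:0,v2:inf,v3:inf,v4:26,v5:21
step 3: dist = v0:13,v1:0,v2:34,v3:inf,v4:26,v5:21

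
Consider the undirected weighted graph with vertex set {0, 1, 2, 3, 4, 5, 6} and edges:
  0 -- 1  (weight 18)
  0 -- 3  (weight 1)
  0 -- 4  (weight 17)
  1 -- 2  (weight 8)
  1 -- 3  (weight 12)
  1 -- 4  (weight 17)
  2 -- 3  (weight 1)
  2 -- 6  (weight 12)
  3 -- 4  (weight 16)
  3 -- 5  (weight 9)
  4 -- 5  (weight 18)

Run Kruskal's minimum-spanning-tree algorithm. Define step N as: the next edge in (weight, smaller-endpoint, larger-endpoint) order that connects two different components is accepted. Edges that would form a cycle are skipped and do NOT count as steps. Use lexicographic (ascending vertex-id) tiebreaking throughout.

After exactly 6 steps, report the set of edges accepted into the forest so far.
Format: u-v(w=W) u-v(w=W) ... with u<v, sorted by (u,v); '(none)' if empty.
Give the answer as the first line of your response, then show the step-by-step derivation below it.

0-3(w=1) 1-2(w=8) 2-3(w=1) 2-6(w=12) 3-4(w=16) 3-5(w=9)

step 1: add edge 0-3 (w=1); MST = {0-3(w=1)}
step 2: add edge 2-3 (w=1); MST = {0-3(w=1) 2-3(w=1)}
step 3: add edge 1-2 (w=8); MST = {0-3(w=1) 1-2(w=8) 2-3(w=1)}
step 4: add edge 3-5 (w=9); MST = {0-3(w=1) 1-2(w=8) 2-3(w=1) 3-5(w=9)}
step 5: add edge 2-6 (w=12); MST = {0-3(w=1) 1-2(w=8) 2-3(w=1) 2-6(w=12) 3-5(w=9)}
step 6: add edge 3-4 (w=16); MST = {0-3(w=1) 1-2(w=8) 2-3(w=1) 2-6(w=12) 3-4(w=16) 3-5(w=9)}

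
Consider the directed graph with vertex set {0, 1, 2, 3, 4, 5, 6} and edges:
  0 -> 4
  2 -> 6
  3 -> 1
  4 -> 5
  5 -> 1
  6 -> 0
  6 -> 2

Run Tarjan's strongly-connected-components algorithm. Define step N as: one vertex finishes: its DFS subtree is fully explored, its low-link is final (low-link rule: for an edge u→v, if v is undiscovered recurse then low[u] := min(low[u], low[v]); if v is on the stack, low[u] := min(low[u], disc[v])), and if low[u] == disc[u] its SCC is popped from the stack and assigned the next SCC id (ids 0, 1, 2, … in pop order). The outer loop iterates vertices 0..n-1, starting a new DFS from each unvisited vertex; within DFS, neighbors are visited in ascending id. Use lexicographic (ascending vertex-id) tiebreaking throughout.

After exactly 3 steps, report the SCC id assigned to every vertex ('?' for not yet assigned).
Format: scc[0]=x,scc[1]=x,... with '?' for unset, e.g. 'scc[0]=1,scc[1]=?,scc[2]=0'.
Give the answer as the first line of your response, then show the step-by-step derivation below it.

scc[0]=?,scc[1]=0,scc[2]=?,scc[3]=?,scc[4]=2,scc[5]=1,scc[6]=?

step 1: low=(low[0]=0,low[1]=3,low[2]=?,low[3]=?,low[4]=1,low[5]=2,low[6]=?); scc=(scc[0]=?,scc[1]=0,scc[2]=?,scc[3]=?,scc[4]=?,scc[5]=?,scc[6]=?)
step 2: low=(low[0]=0,low[1]=3,low[2]=?,low[3]=?,low[4]=1,low[5]=2,low[6]=?); scc=(scc[0]=?,scc[1]=0,scc[2]=?,scc[3]=?,scc[4]=?,scc[5]=1,scc[6]=?)
step 3: low=(low[0]=0,low[1]=3,low[2]=?,low[3]=?,low[4]=1,low[5]=2,low[6]=?); scc=(scc[0]=?,scc[1]=0,scc[2]=?,scc[3]=?,scc[4]=2,scc[5]=1,scc[6]=?)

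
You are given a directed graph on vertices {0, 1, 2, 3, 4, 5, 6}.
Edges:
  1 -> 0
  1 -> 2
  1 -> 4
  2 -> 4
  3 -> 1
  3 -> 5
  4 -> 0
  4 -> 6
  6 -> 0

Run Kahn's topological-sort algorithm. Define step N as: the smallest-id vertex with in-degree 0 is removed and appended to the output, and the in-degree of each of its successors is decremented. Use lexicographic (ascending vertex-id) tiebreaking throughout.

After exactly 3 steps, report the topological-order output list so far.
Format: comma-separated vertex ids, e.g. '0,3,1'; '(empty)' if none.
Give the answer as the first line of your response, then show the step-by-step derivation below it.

3,1,2

step 1: output 3; order=[3]; indeg=(3,0,1,0,2,0,1)
step 2: output 1; order=[3,1]; indeg=(2,0,0,0,1,0,1)
step 3: output 2; order=[3,1,2]; indeg=(2,0,0,0,0,0,1)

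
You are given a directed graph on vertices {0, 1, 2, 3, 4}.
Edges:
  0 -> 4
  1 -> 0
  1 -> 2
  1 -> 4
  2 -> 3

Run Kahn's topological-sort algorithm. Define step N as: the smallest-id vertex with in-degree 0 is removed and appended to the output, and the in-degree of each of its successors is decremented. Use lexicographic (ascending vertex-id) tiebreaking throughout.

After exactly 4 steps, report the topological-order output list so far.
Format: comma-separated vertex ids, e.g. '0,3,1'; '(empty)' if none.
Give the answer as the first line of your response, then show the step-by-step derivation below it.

1,0,2,3

step 1: output 1; order=[1]; indeg=(0,0,0,1,1)
step 2: output 0; order=[1,0]; indeg=(0,0,0,1,0)
step 3: output 2; order=[1,0,2]; indeg=(0,0,0,0,0)
step 4: output 3; order=[1,0,2,3]; indeg=(0,0,0,0,0)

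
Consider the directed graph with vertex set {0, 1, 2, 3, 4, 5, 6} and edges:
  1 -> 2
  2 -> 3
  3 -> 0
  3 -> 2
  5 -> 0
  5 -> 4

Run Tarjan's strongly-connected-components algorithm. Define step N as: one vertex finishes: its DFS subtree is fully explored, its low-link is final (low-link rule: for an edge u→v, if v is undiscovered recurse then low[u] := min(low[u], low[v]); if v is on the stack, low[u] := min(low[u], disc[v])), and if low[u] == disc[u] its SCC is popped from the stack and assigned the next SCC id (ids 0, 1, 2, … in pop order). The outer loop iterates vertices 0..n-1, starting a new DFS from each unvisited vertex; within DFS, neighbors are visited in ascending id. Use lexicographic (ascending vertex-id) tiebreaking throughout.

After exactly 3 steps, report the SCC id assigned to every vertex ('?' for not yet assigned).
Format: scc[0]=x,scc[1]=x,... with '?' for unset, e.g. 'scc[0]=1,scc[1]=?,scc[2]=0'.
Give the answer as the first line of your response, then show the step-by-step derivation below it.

scc[0]=0,scc[1]=?,scc[2]=1,scc[3]=1,scc[4]=?,scc[5]=?,scc[6]=?

step 1: low=(low[0]=0,low[1]=?,low[2]=?,low[3]=?,low[4]=?,low[5]=?,low[6]=?); scc=(scc[0]=0,scc[1]=?,scc[2]=?,scc[3]=?,scc[4]=?,scc[5]=?,scc[6]=?)
step 2: low=(low[0]=0,low[1]=1,low[2]=2,low[3]=2,low[4]=?,low[5]=?,low[6]=?); scc=(scc[0]=0,scc[1]=?,scc[2]=?,scc[3]=?,scc[4]=?,scc[5]=?,scc[6]=?)
step 3: low=(low[0]=0,low[1]=1,low[2]=2,low[3]=2,low[4]=?,low[5]=?,low[6]=?); scc=(scc[0]=0,scc[1]=?,scc[2]=1,scc[3]=1,scc[4]=?,scc[5]=?,scc[6]=?)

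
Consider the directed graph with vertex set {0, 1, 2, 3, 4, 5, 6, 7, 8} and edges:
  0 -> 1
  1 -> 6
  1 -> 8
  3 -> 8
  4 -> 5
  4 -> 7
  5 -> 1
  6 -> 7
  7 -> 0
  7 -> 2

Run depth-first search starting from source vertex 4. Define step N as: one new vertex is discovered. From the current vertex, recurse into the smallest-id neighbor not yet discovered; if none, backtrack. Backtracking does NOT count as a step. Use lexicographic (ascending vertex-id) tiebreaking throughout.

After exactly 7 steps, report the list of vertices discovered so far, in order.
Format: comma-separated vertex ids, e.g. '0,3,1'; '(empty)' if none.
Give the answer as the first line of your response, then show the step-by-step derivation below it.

4,5,1,6,7,0,2

step 1: discover 4; path=4; order=4
step 2: discover 5; path=4>5; order=4,5
step 3: discover 1; path=4>5>1; order=4,5,1
step 4: discover 6; path=4>5>1>6; order=4,5,1,6
step 5: discover 7; path=4>5>1>6>7; order=4,5,1,6,7
step 6: discover 0; path=4>5>1>6>7>0; order=4,5,1,6,7,0
step 7: discover 2; path=4>5>1>6>7>2; order=4,5,1,6,7,0,2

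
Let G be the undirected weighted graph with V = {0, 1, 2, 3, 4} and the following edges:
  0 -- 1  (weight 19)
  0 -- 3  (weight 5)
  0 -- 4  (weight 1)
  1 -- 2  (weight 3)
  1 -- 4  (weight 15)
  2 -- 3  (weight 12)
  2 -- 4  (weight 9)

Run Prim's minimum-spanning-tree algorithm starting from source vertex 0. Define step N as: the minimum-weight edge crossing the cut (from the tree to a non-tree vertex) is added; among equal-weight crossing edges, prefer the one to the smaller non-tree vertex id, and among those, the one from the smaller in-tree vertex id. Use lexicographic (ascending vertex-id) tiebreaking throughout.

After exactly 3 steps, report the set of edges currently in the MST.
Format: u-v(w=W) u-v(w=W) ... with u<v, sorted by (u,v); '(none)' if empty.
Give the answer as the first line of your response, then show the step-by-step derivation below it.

0-3(w=5) 0-4(w=1) 2-4(w=9)

step 1: add edge 0-4 (w=1); MST = {0-4(w=1)}
step 2: add edge 0-3 (w=5); MST = {0-3(w=5) 0-4(w=1)}
step 3: add edge 2-4 (w=9); MST = {0-3(w=5) 0-4(w=1) 2-4(w=9)}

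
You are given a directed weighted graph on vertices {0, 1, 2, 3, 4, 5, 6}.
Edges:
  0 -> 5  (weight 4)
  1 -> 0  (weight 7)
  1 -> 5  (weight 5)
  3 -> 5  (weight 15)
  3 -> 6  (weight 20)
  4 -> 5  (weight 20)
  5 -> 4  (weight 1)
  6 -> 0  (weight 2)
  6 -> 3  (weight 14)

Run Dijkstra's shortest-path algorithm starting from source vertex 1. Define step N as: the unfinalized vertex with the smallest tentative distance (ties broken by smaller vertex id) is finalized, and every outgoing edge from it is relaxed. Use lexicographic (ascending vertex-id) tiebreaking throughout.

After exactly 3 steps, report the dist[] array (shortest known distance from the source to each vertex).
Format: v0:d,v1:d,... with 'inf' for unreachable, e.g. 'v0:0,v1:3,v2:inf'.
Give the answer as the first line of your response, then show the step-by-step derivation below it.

v0:7,v1:0,v2:inf,v3:inf,v4:6,v5:5,v6:inf

step 1: dist = v0:7,v1:0,v2:inf,v3:inf,v4:inf,v5:5,v6:inf
step 2: dist = v0:7,v1:0,v2:inf,v3:inf,v4:6,v5:5,v6:inf
step 3: dist = v0:7,v1:0,v2:inf,v3:inf,v4:6,v5:5,v6:inf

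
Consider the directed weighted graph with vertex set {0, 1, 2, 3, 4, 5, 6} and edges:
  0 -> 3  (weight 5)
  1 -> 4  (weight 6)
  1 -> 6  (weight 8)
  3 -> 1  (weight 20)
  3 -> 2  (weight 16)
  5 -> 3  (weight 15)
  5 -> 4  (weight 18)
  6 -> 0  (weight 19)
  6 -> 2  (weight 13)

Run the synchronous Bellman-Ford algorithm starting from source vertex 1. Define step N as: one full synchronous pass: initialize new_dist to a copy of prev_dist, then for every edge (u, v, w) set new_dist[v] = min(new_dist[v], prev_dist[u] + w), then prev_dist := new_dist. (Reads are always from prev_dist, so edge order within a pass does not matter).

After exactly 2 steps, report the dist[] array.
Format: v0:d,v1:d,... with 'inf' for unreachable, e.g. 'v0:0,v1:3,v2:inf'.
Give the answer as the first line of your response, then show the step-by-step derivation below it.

v0:27,v1:0,v2:21,v3:inf,v4:6,v5:inf,v6:8

step 1: dist = v0:inf,v1:0,v2:inf,v3:inf,v4:6,v5:inf,v6:8
step 2: dist = v0:27,v1:0,v2:21,v3:inf,v4:6,v5:inf,v6:8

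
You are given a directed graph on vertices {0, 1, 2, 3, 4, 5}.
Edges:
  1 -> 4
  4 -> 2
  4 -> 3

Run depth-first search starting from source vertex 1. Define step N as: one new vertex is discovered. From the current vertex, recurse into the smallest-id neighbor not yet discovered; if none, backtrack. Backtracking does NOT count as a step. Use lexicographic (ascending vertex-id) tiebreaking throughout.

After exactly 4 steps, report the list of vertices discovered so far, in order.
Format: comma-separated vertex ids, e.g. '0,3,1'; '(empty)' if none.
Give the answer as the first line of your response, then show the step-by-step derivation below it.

1,4,2,3

step 1: discover 1; path=1; order=1
step 2: discover 4; path=1>4; order=1,4
step 3: discover 2; path=1>4>2; order=1,4,2
step 4: discover 3; path=1>4>3; order=1,4,2,3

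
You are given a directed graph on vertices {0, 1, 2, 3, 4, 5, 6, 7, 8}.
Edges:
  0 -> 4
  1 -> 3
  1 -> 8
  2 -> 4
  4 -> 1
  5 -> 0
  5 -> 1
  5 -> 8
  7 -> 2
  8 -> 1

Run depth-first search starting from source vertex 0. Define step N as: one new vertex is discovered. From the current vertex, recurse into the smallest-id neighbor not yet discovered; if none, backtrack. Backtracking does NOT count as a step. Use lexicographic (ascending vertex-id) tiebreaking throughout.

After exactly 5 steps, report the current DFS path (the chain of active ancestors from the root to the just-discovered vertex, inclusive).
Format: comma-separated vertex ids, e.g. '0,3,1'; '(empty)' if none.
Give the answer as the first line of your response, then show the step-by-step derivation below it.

0,4,1,8

step 1: discover 0; path=0; order=0
step 2: discover 4; path=0>4; order=0,4
step 3: discover 1; path=0>4>1; order=0,4,1
step 4: discover 3; path=0>4>1>3; order=0,4,1,3
step 5: discover 8; path=0>4>1>8; order=0,4,1,3,8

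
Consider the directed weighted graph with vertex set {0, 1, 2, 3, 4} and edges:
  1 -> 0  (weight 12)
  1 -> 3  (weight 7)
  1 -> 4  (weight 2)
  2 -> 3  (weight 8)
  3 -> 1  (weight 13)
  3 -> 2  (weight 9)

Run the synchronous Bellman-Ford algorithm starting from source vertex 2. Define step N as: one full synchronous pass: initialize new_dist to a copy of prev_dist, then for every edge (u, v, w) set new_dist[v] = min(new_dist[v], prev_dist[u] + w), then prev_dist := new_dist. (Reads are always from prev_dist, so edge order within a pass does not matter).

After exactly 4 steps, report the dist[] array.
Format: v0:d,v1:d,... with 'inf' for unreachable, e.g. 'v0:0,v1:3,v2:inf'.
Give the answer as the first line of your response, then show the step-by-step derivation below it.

v0:33,v1:21,v2:0,v3:8,v4:23

step 1: dist = v0:inf,v1:inf,v2:0,v3:8,v4:inf
step 2: dist = v0:inf,v1:21,v2:0,v3:8,v4:inf
step 3: dist = v0:33,v1:21,v2:0,v3:8,v4:23
step 4: dist = v0:33,v1:21,v2:0,v3:8,v4:23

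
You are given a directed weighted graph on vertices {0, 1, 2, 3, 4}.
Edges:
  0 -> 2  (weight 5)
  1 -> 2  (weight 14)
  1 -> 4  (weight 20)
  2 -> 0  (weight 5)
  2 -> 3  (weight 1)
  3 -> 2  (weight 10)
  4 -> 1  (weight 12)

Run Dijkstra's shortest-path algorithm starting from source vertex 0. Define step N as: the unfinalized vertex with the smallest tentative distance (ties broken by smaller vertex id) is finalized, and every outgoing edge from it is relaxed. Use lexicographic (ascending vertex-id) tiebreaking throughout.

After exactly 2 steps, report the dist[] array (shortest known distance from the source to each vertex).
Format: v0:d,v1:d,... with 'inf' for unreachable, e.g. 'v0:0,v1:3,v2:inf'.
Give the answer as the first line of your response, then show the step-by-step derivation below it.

v0:0,v1:inf,v2:5,v3:6,v4:inf

step 1: dist = v0:0,v1:inf,v2:5,v3:inf,v4:inf
step 2: dist = v0:0,v1:inf,v2:5,v3:6,v4:inf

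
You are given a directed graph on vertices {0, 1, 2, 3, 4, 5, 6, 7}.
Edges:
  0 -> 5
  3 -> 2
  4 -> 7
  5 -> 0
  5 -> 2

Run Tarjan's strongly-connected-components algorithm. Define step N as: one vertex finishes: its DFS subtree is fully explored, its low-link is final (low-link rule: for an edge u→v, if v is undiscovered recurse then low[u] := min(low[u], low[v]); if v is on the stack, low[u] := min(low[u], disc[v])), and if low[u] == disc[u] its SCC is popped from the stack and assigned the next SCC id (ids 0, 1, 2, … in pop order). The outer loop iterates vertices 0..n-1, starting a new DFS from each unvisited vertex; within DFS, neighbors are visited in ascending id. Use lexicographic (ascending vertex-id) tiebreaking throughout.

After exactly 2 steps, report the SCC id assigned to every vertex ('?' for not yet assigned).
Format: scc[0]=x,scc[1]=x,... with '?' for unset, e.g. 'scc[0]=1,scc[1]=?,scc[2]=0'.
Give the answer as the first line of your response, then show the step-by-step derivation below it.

scc[0]=?,scc[1]=?,scc[2]=0,scc[3]=?,scc[4]=?,scc[5]=?,scc[6]=?,scc[7]=?

step 1: low=(low[0]=0,low[1]=?,low[2]=2,low[3]=?,low[4]=?,low[5]=0,low[6]=?,low[7]=?); scc=(scc[0]=?,scc[1]=?,scc[2]=0,scc[3]=?,scc[4]=?,scc[5]=?,scc[6]=?,scc[7]=?)
step 2: low=(low[0]=0,low[1]=?,low[2]=2,low[3]=?,low[4]=?,low[5]=0,low[6]=?,low[7]=?); scc=(scc[0]=?,scc[1]=?,scc[2]=0,scc[3]=?,scc[4]=?,scc[5]=?,scc[6]=?,scc[7]=?)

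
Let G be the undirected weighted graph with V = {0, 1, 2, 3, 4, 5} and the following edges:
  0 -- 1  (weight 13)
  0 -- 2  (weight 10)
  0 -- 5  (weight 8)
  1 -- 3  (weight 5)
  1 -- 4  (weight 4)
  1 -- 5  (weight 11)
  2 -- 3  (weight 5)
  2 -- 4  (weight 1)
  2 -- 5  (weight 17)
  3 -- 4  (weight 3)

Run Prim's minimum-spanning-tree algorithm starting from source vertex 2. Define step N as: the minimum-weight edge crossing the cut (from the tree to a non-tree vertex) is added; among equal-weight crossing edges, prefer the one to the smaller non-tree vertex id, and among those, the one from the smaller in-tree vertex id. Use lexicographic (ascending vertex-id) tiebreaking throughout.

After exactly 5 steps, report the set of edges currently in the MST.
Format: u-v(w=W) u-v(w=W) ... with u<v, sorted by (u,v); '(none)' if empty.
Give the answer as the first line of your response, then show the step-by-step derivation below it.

0-2(w=10) 0-5(w=8) 1-4(w=4) 2-4(w=1) 3-4(w=3)

step 1: add edge 2-4 (w=1); MST = {2-4(w=1)}
step 2: add edge 3-4 (w=3); MST = {2-4(w=1) 3-4(w=3)}
step 3: add edge 1-4 (w=4); MST = {1-4(w=4) 2-4(w=1) 3-4(w=3)}
step 4: add edge 0-2 (w=10); MST = {0-2(w=10) 1-4(w=4) 2-4(w=1) 3-4(w=3)}
step 5: add edge 0-5 (w=8); MST = {0-2(w=10) 0-5(w=8) 1-4(w=4) 2-4(w=1) 3-4(w=3)}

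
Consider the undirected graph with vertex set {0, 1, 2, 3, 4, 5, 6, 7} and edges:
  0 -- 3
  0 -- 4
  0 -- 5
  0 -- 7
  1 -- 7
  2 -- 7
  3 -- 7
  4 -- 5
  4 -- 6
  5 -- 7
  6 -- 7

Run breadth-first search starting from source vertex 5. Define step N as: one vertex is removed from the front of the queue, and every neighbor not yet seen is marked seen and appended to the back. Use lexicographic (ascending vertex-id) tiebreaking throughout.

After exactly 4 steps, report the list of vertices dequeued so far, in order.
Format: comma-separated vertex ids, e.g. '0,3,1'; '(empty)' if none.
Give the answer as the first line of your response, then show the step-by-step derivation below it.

5,0,4,7

step 1: dequeue 5; queue=[0,4,7]; order=5
step 2: dequeue 0; queue=[4,7,3]; order=5,0
step 3: dequeue 4; queue=[7,3,6]; order=5,0,4
step 4: dequeue 7; queue=[3,6,1,2]; order=5,0,4,7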